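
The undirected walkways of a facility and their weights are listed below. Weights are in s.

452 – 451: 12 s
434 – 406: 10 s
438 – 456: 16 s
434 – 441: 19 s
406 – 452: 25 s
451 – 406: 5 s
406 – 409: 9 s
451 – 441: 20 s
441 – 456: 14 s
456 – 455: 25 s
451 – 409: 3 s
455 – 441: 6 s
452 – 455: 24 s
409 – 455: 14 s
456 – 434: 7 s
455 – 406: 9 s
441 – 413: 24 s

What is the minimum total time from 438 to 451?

38 s

Settle nodes by increasing distance from 438:
438: 0
456: 16  (via 438)
434: 23  (via 456)
441: 30  (via 456)
406: 33  (via 434)
455: 36  (via 441)
451: 38  (via 406)
Shortest route: 438–456–434–406–451 = 38 s.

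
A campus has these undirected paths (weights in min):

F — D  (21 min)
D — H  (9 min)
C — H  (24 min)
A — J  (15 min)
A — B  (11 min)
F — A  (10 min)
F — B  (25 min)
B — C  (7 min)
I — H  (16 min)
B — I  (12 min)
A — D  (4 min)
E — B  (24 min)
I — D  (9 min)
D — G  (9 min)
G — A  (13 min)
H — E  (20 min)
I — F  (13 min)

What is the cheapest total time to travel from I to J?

Compare a few routes:
I → B → A → J: 12+11+15 = 38
I → D → A → J: 9+4+15 = 28
The minimum is 28 min via I → D → A → J.

28 min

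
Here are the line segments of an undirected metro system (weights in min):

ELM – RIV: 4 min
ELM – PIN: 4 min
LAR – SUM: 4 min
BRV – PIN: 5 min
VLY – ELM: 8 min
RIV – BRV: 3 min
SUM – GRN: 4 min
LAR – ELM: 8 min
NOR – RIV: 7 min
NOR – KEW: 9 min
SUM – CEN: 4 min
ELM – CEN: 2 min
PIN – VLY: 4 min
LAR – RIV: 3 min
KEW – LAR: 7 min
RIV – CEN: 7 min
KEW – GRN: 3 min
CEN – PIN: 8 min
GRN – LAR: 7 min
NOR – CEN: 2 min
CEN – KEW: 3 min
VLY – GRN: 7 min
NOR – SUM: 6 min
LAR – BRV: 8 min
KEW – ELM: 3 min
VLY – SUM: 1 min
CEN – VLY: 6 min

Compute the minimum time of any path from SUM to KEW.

7 min

Shortest distances from SUM:
SUM: 0
VLY: 1  (via SUM)
GRN: 4  (via SUM)
CEN: 4  (via SUM)
LAR: 4  (via SUM)
PIN: 5  (via VLY)
NOR: 6  (via SUM)
ELM: 6  (via CEN)
KEW: 7  (via GRN)
Shortest route: SUM → GRN → KEW = 7 min.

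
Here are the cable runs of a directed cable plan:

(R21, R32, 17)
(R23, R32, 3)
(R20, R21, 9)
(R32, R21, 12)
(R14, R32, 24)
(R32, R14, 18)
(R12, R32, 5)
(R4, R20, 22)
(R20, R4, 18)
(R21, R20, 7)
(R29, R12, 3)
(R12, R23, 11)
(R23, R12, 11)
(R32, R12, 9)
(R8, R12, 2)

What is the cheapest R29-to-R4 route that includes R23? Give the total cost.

Shortest R29→R23: R29–R12–R23 = 14
Shortest R23→R4: R23–R32–R21–R20–R4 = 40
Total via R23: 14 + 40 = 54.

54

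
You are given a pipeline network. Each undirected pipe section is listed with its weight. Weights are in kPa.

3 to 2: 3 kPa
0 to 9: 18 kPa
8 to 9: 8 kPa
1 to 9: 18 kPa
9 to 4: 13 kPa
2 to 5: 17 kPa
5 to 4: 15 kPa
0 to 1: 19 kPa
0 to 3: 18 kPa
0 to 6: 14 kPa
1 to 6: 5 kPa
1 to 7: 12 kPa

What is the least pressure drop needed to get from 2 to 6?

Settle nodes by increasing distance from 2:
2: 0
3: 3  (via 2)
5: 17  (via 2)
0: 21  (via 3)
4: 32  (via 5)
6: 35  (via 0)
Shortest route: 2 → 3 → 0 → 6 = 35 kPa.

35 kPa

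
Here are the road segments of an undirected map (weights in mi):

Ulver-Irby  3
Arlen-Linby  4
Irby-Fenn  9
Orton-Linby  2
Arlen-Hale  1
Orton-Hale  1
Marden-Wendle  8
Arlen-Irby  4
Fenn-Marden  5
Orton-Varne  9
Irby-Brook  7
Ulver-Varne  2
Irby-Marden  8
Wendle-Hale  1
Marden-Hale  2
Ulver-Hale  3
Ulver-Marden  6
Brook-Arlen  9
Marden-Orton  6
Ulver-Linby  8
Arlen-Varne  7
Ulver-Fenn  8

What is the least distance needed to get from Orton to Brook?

11 mi

Running Dijkstra from Orton:
Orton: 0
Hale: 1  (via Orton)
Arlen: 2  (via Hale)
Wendle: 2  (via Hale)
Linby: 2  (via Orton)
Marden: 3  (via Hale)
Ulver: 4  (via Hale)
Varne: 6  (via Ulver)
Irby: 6  (via Arlen)
Fenn: 8  (via Marden)
Brook: 11  (via Arlen)
Shortest route: Orton–Hale–Arlen–Brook = 11 mi.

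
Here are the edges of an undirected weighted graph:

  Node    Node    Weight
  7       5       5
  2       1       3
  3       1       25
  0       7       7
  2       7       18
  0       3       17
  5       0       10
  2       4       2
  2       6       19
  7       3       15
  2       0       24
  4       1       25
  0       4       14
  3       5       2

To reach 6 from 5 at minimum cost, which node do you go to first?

Candidate routes:
5–7–0–4–2–6: 5+7+14+2+19 = 47
5–0–4–2–6: 10+14+2+19 = 45
5–7–2–6: 5+18+19 = 42
Cheapest is 5–7–2–6 at 42.
So from 5 the first move is to 7.

7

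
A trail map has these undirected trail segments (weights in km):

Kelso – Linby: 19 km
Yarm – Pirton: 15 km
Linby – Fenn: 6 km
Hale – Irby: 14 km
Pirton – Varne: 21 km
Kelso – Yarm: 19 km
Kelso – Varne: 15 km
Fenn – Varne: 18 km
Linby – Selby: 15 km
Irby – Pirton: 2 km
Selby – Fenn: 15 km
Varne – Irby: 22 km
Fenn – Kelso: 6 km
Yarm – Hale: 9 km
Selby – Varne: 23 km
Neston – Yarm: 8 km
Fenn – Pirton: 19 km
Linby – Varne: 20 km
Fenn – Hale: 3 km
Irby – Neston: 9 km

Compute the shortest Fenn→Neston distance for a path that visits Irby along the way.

Shortest Fenn→Irby: Fenn–Hale–Irby = 17
Best Irby to Neston: Irby–Neston costing 9
Total via Irby: 17 + 9 = 26 km.

26 km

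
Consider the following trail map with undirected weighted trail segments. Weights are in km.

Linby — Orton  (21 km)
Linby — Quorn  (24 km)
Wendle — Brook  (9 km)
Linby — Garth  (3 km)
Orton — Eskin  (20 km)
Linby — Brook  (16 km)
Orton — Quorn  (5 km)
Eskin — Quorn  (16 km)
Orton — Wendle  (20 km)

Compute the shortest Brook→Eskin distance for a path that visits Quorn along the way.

50 km

Best Brook to Quorn: Brook–Wendle–Orton–Quorn costing 34
Best Quorn to Eskin: Quorn–Eskin costing 16
Total via Quorn: 34 + 16 = 50 km.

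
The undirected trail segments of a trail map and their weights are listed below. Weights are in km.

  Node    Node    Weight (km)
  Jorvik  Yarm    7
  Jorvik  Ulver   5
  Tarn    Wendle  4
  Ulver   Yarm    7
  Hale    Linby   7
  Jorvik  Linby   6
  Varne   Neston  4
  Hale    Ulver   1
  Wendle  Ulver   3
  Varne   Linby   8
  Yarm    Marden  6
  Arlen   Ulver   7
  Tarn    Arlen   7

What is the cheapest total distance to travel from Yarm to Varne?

21 km

Running Dijkstra from Yarm:
Yarm: 0
Marden: 6  (via Yarm)
Ulver: 7  (via Yarm)
Jorvik: 7  (via Yarm)
Hale: 8  (via Ulver)
Wendle: 10  (via Ulver)
Linby: 13  (via Jorvik)
Arlen: 14  (via Ulver)
Tarn: 14  (via Wendle)
Varne: 21  (via Linby)
Shortest route: Yarm–Jorvik–Linby–Varne = 21 km.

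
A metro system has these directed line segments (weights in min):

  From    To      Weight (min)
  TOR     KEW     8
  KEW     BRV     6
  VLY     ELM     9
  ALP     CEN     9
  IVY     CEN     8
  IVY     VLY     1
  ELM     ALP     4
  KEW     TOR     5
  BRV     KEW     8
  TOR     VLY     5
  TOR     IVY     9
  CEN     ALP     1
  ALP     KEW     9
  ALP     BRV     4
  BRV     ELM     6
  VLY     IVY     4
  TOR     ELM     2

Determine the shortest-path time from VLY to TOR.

27 min

Enumerating some paths:
VLY–ELM–ALP–BRV–KEW–TOR: 9+4+4+8+5 = 30
VLY–ELM–ALP–KEW–TOR: 9+4+9+5 = 27
Cheapest is VLY–ELM–ALP–KEW–TOR at 27 min.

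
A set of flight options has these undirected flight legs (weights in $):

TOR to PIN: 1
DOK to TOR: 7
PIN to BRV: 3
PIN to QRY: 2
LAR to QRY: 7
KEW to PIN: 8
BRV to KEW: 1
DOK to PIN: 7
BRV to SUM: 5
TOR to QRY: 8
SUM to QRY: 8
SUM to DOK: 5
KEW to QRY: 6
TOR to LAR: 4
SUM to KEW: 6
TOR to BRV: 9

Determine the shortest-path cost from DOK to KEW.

$11

Compare a few routes:
DOK - SUM - KEW: 5+6 = 11
DOK - TOR - PIN - BRV - KEW: 7+1+3+1 = 12
The minimum is $11 via DOK - SUM - KEW.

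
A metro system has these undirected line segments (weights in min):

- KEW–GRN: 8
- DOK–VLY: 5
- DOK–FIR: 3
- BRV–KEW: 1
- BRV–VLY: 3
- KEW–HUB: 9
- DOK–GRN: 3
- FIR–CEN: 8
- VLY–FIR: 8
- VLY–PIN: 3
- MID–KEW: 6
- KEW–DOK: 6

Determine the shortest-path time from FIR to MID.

15 min

Candidate routes:
FIR–VLY–BRV–KEW–MID: 8+3+1+6 = 18
FIR–DOK–KEW–MID: 3+6+6 = 15
Cheapest is FIR–DOK–KEW–MID at 15 min.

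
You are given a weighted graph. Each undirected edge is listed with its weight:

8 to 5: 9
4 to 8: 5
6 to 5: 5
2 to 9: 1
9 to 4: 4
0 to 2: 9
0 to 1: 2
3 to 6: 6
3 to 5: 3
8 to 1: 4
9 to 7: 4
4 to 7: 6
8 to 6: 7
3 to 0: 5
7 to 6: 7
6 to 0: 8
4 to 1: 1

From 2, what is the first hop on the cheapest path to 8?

Candidate routes:
2–0–1–8: 9+2+4 = 15
2–9–4–8: 1+4+5 = 10
2–9–7–4–8: 1+4+6+5 = 16
2–9–7–4–1–8: 1+4+6+1+4 = 16
The minimum is 10 via 2–9–4–8.
So from 2 the first move is to 9.

9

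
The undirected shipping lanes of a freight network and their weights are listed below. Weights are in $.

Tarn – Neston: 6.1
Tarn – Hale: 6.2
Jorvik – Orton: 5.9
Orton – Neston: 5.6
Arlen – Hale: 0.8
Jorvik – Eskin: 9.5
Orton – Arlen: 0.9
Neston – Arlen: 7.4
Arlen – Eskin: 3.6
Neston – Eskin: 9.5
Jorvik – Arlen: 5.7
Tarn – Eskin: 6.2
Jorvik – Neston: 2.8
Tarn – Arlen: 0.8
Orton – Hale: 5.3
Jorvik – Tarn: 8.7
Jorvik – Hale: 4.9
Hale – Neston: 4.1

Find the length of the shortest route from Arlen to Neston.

Shortest distances from Arlen:
Arlen: 0
Hale: 0.8  (via Arlen)
Tarn: 0.8  (via Arlen)
Orton: 0.9  (via Arlen)
Eskin: 3.6  (via Arlen)
Neston: 4.9  (via Hale)
Shortest route: Arlen → Hale → Neston = $4.9.

$4.9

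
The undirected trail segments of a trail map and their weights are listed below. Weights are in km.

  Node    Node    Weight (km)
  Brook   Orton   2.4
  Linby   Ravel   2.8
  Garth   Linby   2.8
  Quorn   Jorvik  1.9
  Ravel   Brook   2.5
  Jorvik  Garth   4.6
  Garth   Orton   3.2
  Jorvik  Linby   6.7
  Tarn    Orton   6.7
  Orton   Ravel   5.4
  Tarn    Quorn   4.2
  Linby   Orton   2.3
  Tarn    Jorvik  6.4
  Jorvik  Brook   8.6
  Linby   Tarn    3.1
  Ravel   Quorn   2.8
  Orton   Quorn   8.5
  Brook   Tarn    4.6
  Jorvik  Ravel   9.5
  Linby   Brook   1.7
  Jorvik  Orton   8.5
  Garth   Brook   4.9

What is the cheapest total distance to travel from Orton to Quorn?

7.7 km

Settle nodes by increasing distance from Orton:
Orton: 0
Linby: 2.3  (via Orton)
Brook: 2.4  (via Orton)
Garth: 3.2  (via Orton)
Ravel: 4.9  (via Brook)
Tarn: 5.4  (via Linby)
Quorn: 7.7  (via Ravel)
Shortest route: Orton → Brook → Ravel → Quorn = 7.7 km.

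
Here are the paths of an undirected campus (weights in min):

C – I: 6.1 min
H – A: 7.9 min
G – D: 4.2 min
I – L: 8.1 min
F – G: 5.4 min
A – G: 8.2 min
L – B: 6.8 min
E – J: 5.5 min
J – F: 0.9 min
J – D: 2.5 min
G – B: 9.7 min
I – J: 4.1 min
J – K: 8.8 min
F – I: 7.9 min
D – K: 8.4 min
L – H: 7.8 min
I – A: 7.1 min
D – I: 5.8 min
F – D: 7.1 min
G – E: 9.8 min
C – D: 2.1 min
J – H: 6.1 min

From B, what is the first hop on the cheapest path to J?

G

Enumerating some paths:
B - L - I - J: 6.8+8.1+4.1 = 19
B - L - H - J: 6.8+7.8+6.1 = 20.7
B - G - D - J: 9.7+4.2+2.5 = 16.4
B - G - F - J: 9.7+5.4+0.9 = 16
The minimum is 16 min via B - G - F - J.
So from B the first move is to G.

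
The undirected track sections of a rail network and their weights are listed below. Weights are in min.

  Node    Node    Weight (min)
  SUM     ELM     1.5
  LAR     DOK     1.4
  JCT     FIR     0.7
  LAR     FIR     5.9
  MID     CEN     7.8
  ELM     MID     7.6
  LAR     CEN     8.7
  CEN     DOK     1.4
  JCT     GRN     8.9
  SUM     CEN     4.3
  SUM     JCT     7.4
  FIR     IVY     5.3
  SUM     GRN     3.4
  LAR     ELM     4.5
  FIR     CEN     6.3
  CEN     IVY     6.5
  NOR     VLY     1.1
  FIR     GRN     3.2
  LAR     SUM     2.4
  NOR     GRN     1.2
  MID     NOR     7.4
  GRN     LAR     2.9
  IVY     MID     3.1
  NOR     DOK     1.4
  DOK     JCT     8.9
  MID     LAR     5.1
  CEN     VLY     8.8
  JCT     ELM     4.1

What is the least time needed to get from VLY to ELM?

Settle nodes by increasing distance from VLY:
VLY: 0
NOR: 1.1  (via VLY)
GRN: 2.3  (via NOR)
DOK: 2.5  (via NOR)
LAR: 3.9  (via DOK)
CEN: 3.9  (via DOK)
FIR: 5.5  (via GRN)
SUM: 5.7  (via GRN)
JCT: 6.2  (via FIR)
ELM: 7.2  (via SUM)
Shortest route: VLY–NOR–GRN–SUM–ELM = 7.2 min.

7.2 min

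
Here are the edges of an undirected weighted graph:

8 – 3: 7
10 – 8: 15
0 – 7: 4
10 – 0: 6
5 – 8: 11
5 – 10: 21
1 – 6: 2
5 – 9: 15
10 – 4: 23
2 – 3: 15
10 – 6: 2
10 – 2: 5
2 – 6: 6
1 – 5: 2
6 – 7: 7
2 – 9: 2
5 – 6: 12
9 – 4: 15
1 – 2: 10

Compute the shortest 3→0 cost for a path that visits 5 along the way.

Shortest 3→5: 3–8–5 = 18
Shortest 5→0: 5–1–6–10–0 = 12
Total via 5: 18 + 12 = 30.

30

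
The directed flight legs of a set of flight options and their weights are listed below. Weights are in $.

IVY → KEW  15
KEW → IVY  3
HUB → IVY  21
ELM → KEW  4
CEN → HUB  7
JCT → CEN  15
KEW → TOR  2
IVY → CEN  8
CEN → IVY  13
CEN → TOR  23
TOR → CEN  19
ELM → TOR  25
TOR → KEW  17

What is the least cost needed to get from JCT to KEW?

$43

Shortest distances from JCT:
JCT: 0
CEN: 15  (via JCT)
HUB: 22  (via CEN)
IVY: 28  (via CEN)
TOR: 38  (via CEN)
KEW: 43  (via IVY)
Shortest route: JCT → CEN → IVY → KEW = $43.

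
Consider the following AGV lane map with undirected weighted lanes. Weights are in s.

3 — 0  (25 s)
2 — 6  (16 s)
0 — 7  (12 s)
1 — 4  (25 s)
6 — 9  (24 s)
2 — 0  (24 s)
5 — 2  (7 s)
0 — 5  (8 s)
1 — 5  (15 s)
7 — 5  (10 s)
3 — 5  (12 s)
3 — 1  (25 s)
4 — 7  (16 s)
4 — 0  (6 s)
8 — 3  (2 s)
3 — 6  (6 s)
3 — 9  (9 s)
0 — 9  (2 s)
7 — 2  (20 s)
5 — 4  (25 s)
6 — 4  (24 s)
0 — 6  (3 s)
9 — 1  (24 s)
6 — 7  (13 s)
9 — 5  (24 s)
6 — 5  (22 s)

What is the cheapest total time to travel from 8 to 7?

21 s

Candidate routes:
8–3–6–7: 2+6+13 = 21
8–3–6–0–7: 2+6+3+12 = 23
Cheapest is 8–3–6–7 at 21 s.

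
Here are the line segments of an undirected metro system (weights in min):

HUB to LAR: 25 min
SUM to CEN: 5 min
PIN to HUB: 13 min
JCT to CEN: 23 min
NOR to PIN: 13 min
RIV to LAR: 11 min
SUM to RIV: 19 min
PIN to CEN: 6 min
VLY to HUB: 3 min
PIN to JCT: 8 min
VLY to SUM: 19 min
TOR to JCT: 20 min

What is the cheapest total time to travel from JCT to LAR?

46 min

Compare a few routes:
JCT–CEN–SUM–RIV–LAR: 23+5+19+11 = 58
JCT–PIN–HUB–LAR: 8+13+25 = 46
JCT–PIN–CEN–SUM–RIV–LAR: 8+6+5+19+11 = 49
Cheapest is JCT–PIN–HUB–LAR at 46 min.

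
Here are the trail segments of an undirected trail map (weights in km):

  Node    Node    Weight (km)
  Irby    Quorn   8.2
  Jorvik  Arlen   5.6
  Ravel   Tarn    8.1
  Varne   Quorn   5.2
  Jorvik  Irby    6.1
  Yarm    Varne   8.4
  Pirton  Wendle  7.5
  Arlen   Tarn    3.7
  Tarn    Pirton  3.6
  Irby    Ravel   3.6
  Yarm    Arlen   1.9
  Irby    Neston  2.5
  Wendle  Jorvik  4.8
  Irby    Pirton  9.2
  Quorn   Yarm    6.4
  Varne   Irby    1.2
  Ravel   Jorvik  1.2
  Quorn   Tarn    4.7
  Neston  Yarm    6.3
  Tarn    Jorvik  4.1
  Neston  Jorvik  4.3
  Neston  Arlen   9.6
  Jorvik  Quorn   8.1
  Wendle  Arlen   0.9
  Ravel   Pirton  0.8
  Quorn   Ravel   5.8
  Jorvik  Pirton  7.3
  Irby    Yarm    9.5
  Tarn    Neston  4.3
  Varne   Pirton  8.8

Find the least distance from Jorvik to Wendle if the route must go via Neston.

Shortest Jorvik→Neston: Jorvik → Neston = 4.3
Shortest Neston→Wendle: Neston → Tarn → Arlen → Wendle = 8.9
Total via Neston: 4.3 + 8.9 = 13.2 km.

13.2 km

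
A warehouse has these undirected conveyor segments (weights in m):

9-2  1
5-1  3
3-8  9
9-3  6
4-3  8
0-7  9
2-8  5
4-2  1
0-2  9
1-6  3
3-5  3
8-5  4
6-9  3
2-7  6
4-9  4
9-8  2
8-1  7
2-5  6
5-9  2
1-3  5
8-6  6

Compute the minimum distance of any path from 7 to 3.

12 m

Settle nodes by increasing distance from 7:
7: 0
2: 6  (via 7)
4: 7  (via 2)
9: 7  (via 2)
0: 9  (via 7)
5: 9  (via 9)
8: 9  (via 9)
6: 10  (via 9)
1: 12  (via 5)
3: 12  (via 5)
Shortest route: 7–2–9–5–3 = 12 m.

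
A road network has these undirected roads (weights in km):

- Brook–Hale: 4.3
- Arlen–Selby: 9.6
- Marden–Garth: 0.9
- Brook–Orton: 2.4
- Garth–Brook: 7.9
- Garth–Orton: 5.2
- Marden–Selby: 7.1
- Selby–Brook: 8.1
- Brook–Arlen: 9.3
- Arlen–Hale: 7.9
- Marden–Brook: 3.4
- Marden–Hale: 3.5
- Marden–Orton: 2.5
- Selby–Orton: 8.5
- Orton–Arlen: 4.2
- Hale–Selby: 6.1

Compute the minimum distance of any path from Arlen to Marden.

Enumerating some paths:
Arlen - Orton - Marden: 4.2+2.5 = 6.7
Arlen - Orton - Brook - Marden: 4.2+2.4+3.4 = 10
The minimum is 6.7 km via Arlen - Orton - Marden.

6.7 km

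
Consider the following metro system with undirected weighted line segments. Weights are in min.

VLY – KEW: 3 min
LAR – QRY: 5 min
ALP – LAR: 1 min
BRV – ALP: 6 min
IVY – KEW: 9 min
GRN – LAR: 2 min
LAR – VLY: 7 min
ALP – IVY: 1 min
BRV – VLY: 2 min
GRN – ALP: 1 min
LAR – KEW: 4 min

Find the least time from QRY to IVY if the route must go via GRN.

Best QRY to GRN: QRY → LAR → GRN costing 7
Shortest GRN→IVY: GRN → ALP → IVY = 2
Total via GRN: 7 + 2 = 9 min.

9 min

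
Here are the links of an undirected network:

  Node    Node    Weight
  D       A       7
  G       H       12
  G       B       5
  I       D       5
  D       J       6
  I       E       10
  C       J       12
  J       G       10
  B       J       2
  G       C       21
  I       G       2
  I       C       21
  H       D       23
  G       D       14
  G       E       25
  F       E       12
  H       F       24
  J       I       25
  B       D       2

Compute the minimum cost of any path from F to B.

Shortest distances from F:
F: 0
E: 12  (via F)
I: 22  (via E)
G: 24  (via I)
H: 24  (via F)
D: 27  (via I)
B: 29  (via G)
Shortest route: F–E–I–G–B = 29.

29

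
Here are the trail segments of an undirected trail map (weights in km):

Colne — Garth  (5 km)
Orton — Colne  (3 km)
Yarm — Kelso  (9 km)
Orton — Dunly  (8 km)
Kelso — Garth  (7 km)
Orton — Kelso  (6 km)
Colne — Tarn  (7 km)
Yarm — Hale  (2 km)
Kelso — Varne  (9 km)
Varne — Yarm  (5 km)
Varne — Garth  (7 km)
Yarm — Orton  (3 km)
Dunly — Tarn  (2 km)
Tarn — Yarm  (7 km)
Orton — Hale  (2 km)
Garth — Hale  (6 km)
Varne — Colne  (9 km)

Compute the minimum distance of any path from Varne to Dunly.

14 km

Compare a few routes:
Varne → Yarm → Orton → Dunly: 5+3+8 = 16
Varne → Yarm → Tarn → Dunly: 5+7+2 = 14
The minimum is 14 km via Varne → Yarm → Tarn → Dunly.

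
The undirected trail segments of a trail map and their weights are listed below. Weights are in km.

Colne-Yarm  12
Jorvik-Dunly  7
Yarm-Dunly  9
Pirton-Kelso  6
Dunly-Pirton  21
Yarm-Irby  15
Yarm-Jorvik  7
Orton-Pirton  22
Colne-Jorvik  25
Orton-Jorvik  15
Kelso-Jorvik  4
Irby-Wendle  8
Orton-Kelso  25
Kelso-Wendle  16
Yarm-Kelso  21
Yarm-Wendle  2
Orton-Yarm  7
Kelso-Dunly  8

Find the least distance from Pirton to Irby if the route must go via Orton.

Shortest Pirton→Orton: Pirton → Orton = 22
Best Orton to Irby: Orton → Yarm → Wendle → Irby costing 17
Total via Orton: 22 + 17 = 39 km.

39 km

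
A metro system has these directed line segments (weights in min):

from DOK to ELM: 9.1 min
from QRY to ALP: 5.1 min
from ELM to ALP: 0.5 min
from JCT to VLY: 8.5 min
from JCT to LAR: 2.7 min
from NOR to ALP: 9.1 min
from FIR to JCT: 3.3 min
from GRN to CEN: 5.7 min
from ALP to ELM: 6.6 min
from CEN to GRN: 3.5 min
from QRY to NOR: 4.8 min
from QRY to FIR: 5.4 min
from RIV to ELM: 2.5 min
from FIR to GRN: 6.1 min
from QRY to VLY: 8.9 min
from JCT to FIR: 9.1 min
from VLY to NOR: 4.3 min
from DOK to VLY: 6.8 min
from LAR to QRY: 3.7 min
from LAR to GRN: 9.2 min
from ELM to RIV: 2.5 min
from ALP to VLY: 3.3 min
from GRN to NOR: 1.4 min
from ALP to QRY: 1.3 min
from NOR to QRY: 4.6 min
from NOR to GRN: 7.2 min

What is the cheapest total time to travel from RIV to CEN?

Settle nodes by increasing distance from RIV:
RIV: 0
ELM: 2.5  (via RIV)
ALP: 3  (via ELM)
QRY: 4.3  (via ALP)
VLY: 6.3  (via ALP)
NOR: 9.1  (via QRY)
FIR: 9.7  (via QRY)
JCT: 13  (via FIR)
LAR: 15.7  (via JCT)
GRN: 15.8  (via FIR)
CEN: 21.5  (via GRN)
Shortest route: RIV → ELM → ALP → QRY → FIR → GRN → CEN = 21.5 min.

21.5 min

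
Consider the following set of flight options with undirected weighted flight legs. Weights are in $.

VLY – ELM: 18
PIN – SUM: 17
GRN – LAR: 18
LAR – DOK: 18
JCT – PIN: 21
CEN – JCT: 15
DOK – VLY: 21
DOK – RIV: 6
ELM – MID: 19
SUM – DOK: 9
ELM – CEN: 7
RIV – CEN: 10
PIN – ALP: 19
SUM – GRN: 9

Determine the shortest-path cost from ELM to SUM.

$32

Shortest distances from ELM:
ELM: 0
CEN: 7  (via ELM)
RIV: 17  (via CEN)
VLY: 18  (via ELM)
MID: 19  (via ELM)
JCT: 22  (via CEN)
DOK: 23  (via RIV)
SUM: 32  (via DOK)
Shortest route: ELM–CEN–RIV–DOK–SUM = $32.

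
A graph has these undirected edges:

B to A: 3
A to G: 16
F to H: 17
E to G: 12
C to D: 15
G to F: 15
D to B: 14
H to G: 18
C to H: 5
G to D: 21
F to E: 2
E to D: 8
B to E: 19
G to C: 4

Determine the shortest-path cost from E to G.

Shortest distances from E:
E: 0
F: 2  (via E)
D: 8  (via E)
G: 12  (via E)
Shortest route: E–G = 12.

12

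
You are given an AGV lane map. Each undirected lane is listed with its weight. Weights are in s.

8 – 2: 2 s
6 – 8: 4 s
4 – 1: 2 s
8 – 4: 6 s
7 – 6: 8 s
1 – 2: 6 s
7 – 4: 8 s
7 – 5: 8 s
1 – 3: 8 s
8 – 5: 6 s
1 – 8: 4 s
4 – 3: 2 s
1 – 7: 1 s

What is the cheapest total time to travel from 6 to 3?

Compare a few routes:
6 - 7 - 1 - 4 - 3: 8+1+2+2 = 13
6 - 8 - 2 - 1 - 4 - 3: 4+2+6+2+2 = 16
6 - 8 - 4 - 3: 4+6+2 = 12
Cheapest is 6 - 8 - 4 - 3 at 12 s.

12 s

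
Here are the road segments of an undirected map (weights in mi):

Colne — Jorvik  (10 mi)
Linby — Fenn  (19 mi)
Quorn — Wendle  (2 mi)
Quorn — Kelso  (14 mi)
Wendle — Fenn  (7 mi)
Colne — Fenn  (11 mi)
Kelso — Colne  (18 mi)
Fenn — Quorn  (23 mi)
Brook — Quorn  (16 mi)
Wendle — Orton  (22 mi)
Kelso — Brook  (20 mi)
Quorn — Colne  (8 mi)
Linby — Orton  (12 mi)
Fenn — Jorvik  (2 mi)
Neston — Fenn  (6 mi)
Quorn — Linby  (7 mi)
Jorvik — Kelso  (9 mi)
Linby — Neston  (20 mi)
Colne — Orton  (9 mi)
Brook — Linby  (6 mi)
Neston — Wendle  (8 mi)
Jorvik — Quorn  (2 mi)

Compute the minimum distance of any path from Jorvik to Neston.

Compare a few routes:
Jorvik → Quorn → Wendle → Neston: 2+2+8 = 12
Jorvik → Fenn → Neston: 2+6 = 8
Jorvik → Quorn → Wendle → Fenn → Neston: 2+2+7+6 = 17
Cheapest is Jorvik → Fenn → Neston at 8 mi.

8 mi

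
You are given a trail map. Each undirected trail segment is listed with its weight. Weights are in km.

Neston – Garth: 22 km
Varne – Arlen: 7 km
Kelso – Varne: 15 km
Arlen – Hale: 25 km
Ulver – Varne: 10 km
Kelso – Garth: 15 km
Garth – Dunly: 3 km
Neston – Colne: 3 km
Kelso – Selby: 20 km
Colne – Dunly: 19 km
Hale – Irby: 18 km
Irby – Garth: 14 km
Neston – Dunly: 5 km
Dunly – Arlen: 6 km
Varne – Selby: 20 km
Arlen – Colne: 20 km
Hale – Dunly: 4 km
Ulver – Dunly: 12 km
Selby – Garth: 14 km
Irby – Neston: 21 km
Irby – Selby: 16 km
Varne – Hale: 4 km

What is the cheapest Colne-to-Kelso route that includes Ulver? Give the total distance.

Best Colne to Ulver: Colne → Neston → Dunly → Ulver costing 20
Shortest Ulver→Kelso: Ulver → Varne → Kelso = 25
Total via Ulver: 20 + 25 = 45 km.

45 km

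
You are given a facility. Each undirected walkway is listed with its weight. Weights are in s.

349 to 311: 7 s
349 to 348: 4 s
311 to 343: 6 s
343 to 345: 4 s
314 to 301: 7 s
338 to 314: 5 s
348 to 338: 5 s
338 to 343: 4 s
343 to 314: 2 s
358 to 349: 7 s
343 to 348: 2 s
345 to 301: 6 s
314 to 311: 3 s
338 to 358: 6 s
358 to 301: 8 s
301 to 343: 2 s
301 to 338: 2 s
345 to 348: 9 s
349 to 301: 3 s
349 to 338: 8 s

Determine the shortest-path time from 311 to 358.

Shortest distances from 311:
311: 0
314: 3  (via 311)
343: 5  (via 314)
301: 7  (via 343)
348: 7  (via 343)
349: 7  (via 311)
338: 8  (via 314)
345: 9  (via 343)
358: 14  (via 349)
Shortest route: 311 → 349 → 358 = 14 s.

14 s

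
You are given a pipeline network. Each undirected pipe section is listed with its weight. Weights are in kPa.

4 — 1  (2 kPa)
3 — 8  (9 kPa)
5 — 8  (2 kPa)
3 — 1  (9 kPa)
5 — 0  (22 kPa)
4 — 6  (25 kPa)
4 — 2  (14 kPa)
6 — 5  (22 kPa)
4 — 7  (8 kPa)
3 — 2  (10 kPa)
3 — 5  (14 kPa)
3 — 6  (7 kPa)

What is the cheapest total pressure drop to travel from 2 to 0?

43 kPa

Running Dijkstra from 2:
2: 0
3: 10  (via 2)
4: 14  (via 2)
1: 16  (via 4)
6: 17  (via 3)
8: 19  (via 3)
5: 21  (via 8)
7: 22  (via 4)
0: 43  (via 5)
Shortest route: 2–3–8–5–0 = 43 kPa.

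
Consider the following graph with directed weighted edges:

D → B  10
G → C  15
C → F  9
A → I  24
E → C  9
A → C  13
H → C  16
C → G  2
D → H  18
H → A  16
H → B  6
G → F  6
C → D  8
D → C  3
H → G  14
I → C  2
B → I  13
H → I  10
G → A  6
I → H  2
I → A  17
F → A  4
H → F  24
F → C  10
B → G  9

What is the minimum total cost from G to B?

Running Dijkstra from G:
G: 0
A: 6  (via G)
F: 6  (via G)
C: 15  (via G)
D: 23  (via C)
I: 30  (via A)
H: 32  (via I)
B: 33  (via D)
Shortest route: G → C → D → B = 33.

33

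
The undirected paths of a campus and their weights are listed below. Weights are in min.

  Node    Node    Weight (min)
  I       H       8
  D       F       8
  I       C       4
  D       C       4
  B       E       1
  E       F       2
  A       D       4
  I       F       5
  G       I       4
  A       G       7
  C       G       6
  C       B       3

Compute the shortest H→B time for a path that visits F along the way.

Shortest H→F: H–I–F = 13
Shortest F→B: F–E–B = 3
Total via F: 13 + 3 = 16 min.

16 min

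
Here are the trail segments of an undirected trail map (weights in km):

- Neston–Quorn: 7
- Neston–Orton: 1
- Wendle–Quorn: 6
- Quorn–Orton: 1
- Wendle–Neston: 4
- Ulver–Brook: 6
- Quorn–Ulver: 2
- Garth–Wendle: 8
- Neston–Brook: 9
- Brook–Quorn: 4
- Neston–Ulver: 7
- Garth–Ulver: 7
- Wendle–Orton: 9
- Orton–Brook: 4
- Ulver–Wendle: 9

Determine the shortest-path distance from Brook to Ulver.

Enumerating some paths:
Brook → Orton → Quorn → Ulver: 4+1+2 = 7
Brook → Ulver: 6 = 6
Cheapest is Brook → Ulver at 6 km.

6 km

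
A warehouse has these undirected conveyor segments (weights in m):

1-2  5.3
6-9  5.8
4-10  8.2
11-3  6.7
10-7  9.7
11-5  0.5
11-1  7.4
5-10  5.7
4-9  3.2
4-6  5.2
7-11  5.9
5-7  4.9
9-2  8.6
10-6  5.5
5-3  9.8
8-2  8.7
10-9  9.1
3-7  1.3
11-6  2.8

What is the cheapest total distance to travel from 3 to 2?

19.4 m

Settle nodes by increasing distance from 3:
3: 0
7: 1.3  (via 3)
5: 6.2  (via 7)
11: 6.7  (via 3)
6: 9.5  (via 11)
10: 11  (via 7)
1: 14.1  (via 11)
4: 14.7  (via 6)
9: 15.3  (via 6)
2: 19.4  (via 1)
Shortest route: 3–11–1–2 = 19.4 m.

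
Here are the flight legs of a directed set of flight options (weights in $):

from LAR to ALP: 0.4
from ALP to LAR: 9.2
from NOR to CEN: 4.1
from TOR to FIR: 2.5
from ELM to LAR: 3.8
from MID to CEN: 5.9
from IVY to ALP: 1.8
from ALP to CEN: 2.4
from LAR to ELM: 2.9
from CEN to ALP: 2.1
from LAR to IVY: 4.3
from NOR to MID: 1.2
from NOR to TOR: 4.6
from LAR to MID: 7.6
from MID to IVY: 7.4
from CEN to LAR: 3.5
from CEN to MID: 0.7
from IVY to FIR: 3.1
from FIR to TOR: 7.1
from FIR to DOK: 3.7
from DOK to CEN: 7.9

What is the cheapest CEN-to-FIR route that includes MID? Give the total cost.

$11.2

Shortest CEN→MID: CEN → MID = 0.7
Best MID to FIR: MID → IVY → FIR costing 10.5
Total via MID: 0.7 + 10.5 = $11.2.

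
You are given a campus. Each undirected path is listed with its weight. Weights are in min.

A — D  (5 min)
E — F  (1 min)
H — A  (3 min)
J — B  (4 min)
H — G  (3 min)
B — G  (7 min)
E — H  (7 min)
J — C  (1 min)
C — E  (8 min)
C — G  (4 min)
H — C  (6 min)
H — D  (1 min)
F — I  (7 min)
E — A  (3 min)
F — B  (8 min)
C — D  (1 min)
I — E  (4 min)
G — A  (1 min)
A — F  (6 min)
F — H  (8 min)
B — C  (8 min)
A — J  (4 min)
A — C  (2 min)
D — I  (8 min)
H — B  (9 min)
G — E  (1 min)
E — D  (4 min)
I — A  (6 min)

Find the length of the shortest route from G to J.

Running Dijkstra from G:
G: 0
A: 1  (via G)
E: 1  (via G)
F: 2  (via E)
C: 3  (via A)
H: 3  (via G)
D: 4  (via C)
J: 4  (via C)
Shortest route: G → A → C → J = 4 min.

4 min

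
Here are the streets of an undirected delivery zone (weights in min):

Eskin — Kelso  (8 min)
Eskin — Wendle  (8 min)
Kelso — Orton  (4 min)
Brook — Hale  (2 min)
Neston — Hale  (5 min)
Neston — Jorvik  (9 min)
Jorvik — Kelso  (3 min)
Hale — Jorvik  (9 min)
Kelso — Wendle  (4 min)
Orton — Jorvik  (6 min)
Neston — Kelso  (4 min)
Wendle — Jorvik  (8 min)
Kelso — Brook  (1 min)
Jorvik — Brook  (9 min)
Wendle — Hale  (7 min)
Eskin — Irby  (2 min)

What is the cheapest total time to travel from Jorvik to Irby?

Candidate routes:
Jorvik - Kelso - Wendle - Eskin - Irby: 3+4+8+2 = 17
Jorvik - Kelso - Eskin - Irby: 3+8+2 = 13
Jorvik - Wendle - Eskin - Irby: 8+8+2 = 18
The minimum is 13 min via Jorvik - Kelso - Eskin - Irby.

13 min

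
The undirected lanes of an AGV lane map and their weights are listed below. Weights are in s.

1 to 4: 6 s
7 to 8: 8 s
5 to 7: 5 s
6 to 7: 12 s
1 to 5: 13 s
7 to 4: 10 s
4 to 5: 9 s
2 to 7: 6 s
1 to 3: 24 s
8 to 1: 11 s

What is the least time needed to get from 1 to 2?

Settle nodes by increasing distance from 1:
1: 0
4: 6  (via 1)
8: 11  (via 1)
5: 13  (via 1)
7: 16  (via 4)
2: 22  (via 7)
Shortest route: 1 → 4 → 7 → 2 = 22 s.

22 s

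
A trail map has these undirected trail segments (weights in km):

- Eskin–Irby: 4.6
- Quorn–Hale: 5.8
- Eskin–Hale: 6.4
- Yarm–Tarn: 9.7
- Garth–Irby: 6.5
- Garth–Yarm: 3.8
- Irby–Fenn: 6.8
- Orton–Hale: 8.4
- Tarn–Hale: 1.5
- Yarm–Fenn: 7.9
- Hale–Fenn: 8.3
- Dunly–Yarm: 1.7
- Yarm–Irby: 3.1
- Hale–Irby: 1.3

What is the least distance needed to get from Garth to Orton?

Compare a few routes:
Garth–Irby–Hale–Orton: 6.5+1.3+8.4 = 16.2
Garth–Yarm–Irby–Hale–Orton: 3.8+3.1+1.3+8.4 = 16.6
Garth–Yarm–Tarn–Hale–Orton: 3.8+9.7+1.5+8.4 = 23.4
The minimum is 16.2 km via Garth–Irby–Hale–Orton.

16.2 km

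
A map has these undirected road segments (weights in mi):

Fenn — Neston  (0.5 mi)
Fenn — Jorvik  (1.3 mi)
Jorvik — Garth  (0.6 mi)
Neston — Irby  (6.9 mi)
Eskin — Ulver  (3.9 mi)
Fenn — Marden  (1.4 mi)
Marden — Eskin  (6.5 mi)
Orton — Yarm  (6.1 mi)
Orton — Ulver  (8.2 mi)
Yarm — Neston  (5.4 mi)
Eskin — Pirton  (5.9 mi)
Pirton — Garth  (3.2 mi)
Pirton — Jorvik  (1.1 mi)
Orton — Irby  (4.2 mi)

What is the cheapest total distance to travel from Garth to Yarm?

Shortest distances from Garth:
Garth: 0
Jorvik: 0.6  (via Garth)
Pirton: 1.7  (via Jorvik)
Fenn: 1.9  (via Jorvik)
Neston: 2.4  (via Fenn)
Marden: 3.3  (via Fenn)
Eskin: 7.6  (via Pirton)
Yarm: 7.8  (via Neston)
Shortest route: Garth → Jorvik → Fenn → Neston → Yarm = 7.8 mi.

7.8 mi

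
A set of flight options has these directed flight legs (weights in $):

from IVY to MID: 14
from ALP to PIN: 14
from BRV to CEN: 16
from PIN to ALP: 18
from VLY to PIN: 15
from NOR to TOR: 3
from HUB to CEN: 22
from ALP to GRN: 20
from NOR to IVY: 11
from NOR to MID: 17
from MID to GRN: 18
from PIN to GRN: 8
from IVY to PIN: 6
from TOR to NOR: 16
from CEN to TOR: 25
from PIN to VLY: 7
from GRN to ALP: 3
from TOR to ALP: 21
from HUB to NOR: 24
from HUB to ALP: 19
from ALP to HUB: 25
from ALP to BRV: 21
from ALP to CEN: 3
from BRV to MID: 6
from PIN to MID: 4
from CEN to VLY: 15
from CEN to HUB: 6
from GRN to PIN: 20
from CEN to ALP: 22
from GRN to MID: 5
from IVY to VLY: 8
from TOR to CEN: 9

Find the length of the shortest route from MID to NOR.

$54

Candidate routes:
MID - GRN - ALP - CEN - HUB - NOR: 18+3+3+6+24 = 54
MID - GRN - ALP - CEN - TOR - NOR: 18+3+3+25+16 = 65
Cheapest is MID - GRN - ALP - CEN - HUB - NOR at $54.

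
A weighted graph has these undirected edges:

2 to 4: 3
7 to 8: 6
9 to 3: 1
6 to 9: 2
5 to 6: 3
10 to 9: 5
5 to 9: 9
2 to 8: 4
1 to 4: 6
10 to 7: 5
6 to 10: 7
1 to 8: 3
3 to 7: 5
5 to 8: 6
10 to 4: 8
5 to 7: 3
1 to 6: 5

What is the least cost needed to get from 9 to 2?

Candidate routes:
9 → 6 → 5 → 8 → 2: 2+3+6+4 = 15
9 → 6 → 1 → 8 → 2: 2+5+3+4 = 14
Cheapest is 9 → 6 → 1 → 8 → 2 at 14.

14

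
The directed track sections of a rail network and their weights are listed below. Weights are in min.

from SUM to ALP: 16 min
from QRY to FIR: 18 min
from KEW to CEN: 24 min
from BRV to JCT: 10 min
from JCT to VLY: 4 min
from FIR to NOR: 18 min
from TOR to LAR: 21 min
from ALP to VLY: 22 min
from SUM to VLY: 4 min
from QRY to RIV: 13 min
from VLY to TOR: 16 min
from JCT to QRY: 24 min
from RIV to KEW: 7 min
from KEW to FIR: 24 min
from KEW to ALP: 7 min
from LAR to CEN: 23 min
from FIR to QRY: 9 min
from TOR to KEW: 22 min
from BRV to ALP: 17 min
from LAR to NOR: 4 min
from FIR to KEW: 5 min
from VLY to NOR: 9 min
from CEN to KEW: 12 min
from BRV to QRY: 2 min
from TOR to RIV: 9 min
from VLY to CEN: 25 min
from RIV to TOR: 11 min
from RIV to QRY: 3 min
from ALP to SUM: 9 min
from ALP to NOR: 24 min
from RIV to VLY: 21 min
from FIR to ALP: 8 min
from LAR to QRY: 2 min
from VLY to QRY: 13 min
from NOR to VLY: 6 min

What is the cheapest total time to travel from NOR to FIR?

37 min

Shortest distances from NOR:
NOR: 0
VLY: 6  (via NOR)
QRY: 19  (via VLY)
TOR: 22  (via VLY)
RIV: 31  (via TOR)
CEN: 31  (via VLY)
FIR: 37  (via QRY)
Shortest route: NOR → VLY → QRY → FIR = 37 min.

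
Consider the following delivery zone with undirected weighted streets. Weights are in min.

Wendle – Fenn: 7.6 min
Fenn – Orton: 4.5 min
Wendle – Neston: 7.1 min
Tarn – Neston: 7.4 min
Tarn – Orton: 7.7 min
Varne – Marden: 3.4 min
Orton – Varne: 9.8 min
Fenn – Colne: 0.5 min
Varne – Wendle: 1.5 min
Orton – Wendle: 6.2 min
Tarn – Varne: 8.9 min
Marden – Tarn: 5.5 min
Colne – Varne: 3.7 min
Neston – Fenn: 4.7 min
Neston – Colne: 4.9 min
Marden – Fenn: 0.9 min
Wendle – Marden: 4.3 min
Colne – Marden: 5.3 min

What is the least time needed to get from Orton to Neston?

Running Dijkstra from Orton:
Orton: 0
Fenn: 4.5  (via Orton)
Colne: 5  (via Fenn)
Marden: 5.4  (via Fenn)
Wendle: 6.2  (via Orton)
Tarn: 7.7  (via Orton)
Varne: 7.7  (via Wendle)
Neston: 9.2  (via Fenn)
Shortest route: Orton–Fenn–Neston = 9.2 min.

9.2 min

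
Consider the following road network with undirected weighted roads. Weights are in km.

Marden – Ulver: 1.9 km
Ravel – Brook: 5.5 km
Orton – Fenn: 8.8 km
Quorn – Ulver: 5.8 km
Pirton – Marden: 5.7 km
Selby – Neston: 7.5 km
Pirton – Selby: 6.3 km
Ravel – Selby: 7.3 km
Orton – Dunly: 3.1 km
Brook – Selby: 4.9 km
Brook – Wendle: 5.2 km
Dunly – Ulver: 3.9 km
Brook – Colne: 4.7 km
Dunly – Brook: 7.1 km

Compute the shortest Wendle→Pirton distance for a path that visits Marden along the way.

23.8 km

Best Wendle to Marden: Wendle → Brook → Dunly → Ulver → Marden costing 18.1
Best Marden to Pirton: Marden → Pirton costing 5.7
Total via Marden: 18.1 + 5.7 = 23.8 km.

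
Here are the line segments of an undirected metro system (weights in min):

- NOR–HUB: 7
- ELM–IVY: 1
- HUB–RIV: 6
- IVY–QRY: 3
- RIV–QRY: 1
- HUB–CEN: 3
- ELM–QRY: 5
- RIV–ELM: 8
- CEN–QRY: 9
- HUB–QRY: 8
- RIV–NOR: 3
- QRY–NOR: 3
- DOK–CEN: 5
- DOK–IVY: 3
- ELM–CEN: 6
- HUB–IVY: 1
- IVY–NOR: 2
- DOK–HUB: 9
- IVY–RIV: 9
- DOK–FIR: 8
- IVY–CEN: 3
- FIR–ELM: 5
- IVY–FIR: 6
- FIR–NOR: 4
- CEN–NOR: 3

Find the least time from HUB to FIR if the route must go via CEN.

10 min

Shortest HUB→CEN: HUB–CEN = 3
Shortest CEN→FIR: CEN–NOR–FIR = 7
Total via CEN: 3 + 7 = 10 min.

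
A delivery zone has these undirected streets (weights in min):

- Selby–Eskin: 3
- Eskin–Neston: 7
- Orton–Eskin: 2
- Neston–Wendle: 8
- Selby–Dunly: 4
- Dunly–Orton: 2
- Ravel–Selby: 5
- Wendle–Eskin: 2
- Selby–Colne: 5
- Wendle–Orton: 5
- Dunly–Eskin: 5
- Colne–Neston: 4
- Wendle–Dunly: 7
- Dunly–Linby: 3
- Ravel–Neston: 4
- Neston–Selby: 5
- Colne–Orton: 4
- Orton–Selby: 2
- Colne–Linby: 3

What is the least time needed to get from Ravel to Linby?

11 min

Settle nodes by increasing distance from Ravel:
Ravel: 0
Neston: 4  (via Ravel)
Selby: 5  (via Ravel)
Orton: 7  (via Selby)
Eskin: 8  (via Selby)
Colne: 8  (via Neston)
Dunly: 9  (via Selby)
Wendle: 10  (via Eskin)
Linby: 11  (via Colne)
Shortest route: Ravel → Neston → Colne → Linby = 11 min.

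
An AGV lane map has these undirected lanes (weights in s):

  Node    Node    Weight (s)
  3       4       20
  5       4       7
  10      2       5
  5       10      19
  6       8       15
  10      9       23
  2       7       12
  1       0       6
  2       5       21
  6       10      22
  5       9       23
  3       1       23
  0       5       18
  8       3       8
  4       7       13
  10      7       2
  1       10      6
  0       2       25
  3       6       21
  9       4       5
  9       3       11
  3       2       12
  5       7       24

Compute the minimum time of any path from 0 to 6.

Compare a few routes:
0 → 1 → 10 → 2 → 3 → 6: 6+6+5+12+21 = 50
0 → 1 → 10 → 6: 6+6+22 = 34
The minimum is 34 s via 0 → 1 → 10 → 6.

34 s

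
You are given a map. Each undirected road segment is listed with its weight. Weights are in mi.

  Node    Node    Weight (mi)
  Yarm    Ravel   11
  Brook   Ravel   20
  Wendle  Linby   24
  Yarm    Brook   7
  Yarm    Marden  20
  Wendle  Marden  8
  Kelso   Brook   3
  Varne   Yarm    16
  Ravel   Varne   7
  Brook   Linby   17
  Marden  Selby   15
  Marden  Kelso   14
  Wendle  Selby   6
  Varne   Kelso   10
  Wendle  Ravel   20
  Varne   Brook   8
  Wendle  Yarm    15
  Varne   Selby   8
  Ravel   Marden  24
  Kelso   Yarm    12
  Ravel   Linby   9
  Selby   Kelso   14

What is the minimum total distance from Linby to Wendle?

24 mi

Settle nodes by increasing distance from Linby:
Linby: 0
Ravel: 9  (via Linby)
Varne: 16  (via Ravel)
Brook: 17  (via Linby)
Kelso: 20  (via Brook)
Yarm: 20  (via Ravel)
Wendle: 24  (via Linby)
Shortest route: Linby–Wendle = 24 mi.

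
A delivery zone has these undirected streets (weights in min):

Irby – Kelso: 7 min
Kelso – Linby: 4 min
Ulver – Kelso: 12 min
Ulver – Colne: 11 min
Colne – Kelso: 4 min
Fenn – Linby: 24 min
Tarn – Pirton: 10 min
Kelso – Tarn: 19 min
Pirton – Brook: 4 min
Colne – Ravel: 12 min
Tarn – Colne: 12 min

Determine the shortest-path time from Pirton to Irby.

33 min

Enumerating some paths:
Pirton - Tarn - Colne - Kelso - Irby: 10+12+4+7 = 33
Pirton - Tarn - Kelso - Irby: 10+19+7 = 36
Cheapest is Pirton - Tarn - Colne - Kelso - Irby at 33 min.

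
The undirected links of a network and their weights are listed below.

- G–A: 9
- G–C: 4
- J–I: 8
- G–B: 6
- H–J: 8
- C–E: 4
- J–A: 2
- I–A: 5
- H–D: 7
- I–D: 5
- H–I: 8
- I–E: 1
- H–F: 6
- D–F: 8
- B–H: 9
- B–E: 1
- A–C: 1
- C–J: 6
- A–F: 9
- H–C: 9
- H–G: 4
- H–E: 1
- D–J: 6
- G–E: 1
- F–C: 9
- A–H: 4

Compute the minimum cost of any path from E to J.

Enumerating some paths:
E–H–A–J: 1+4+2 = 7
E–G–C–A–J: 1+4+1+2 = 8
E–I–A–J: 1+5+2 = 8
The minimum is 7 via E–H–A–J.

7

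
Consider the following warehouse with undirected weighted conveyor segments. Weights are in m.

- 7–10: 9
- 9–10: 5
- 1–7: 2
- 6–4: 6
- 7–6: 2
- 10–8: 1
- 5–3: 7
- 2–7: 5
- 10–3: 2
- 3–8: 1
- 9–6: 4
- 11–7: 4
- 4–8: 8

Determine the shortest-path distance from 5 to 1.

20 m

Shortest distances from 5:
5: 0
3: 7  (via 5)
8: 8  (via 3)
10: 9  (via 3)
9: 14  (via 10)
4: 16  (via 8)
6: 18  (via 9)
7: 18  (via 10)
1: 20  (via 7)
Shortest route: 5 → 3 → 10 → 7 → 1 = 20 m.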